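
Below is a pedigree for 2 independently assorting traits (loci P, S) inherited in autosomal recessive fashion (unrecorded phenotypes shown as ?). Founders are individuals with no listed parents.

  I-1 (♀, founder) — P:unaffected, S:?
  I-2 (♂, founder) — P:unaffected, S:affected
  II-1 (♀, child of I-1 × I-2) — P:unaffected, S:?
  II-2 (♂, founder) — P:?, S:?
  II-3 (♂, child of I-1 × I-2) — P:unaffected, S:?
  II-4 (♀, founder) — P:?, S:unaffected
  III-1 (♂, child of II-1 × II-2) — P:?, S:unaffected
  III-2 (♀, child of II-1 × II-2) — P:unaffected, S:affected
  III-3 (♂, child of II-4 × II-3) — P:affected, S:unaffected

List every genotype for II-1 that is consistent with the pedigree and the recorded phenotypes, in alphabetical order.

P/I-1 un ·: PP|Pp
P/I-2 un ·: PP|Pp
P/II-1 un I-1×I-2: PP|Pp
P/II-2 ? ·: PP|Pp|pp
P/II-3 un I-1×I-2: Pp
P/II-4 ? ·: Pp|pp
P/III-1 ? II-1×II-2: PP|Pp|pp
P/III-2 un II-1×II-2: PP|Pp
P/III-3 aff II-4×II-3: pp
⇒ P over [I-1,I-2,II-1,II-2,II-3,II-4,III-1,III-2,III-3]: 108 consistent
S/I-1 ? ·: SS|Ss|ss
S/I-2 aff ·: ss
S/II-1 ? I-1×I-2: Ss|ss
S/II-2 ? ·: Ss|ss
S/II-3 ? I-1×I-2: Ss|ss
S/II-4 un ·: SS|Ss
S/III-1 un II-1×II-2: SS|Ss
S/III-2 aff II-1×II-2: ss
S/III-3 un II-4×II-3: SS|Ss
⇒ S over [I-1,I-2,II-1,II-2,II-3,II-4,III-1,III-2,III-3]: 38 consistent

II-1 ∈ {PP Ss, PP ss, Pp Ss, Pp ss}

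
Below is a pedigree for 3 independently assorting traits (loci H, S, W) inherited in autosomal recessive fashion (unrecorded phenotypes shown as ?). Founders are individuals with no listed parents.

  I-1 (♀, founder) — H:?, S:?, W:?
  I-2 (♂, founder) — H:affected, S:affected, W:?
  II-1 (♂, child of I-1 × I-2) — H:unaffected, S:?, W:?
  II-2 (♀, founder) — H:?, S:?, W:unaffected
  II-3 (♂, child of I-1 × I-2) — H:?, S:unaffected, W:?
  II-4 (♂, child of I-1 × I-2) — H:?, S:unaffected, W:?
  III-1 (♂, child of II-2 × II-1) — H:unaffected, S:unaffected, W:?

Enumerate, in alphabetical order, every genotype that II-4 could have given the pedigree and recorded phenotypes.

II-4 ∈ {Hh Ss WW, Hh Ss Ww, Hh Ss ww, hh Ss WW, hh Ss Ww, hh Ss ww}

H/I-1 ? ·: HH|Hh
H/I-2 aff ·: hh
H/II-1 un I-1×I-2: Hh
H/II-2 ? ·: HH|Hh|hh
H/II-3 ? I-1×I-2: Hh|hh
H/II-4 ? I-1×I-2: Hh|hh
H/III-1 un II-2×II-1: HH|Hh
⇒ H over [I-1,I-2,II-1,II-2,II-3,II-4,III-1]: 25 consistent
S/I-1 ? ·: SS|Ss
S/I-2 aff ·: ss
S/II-1 ? I-1×I-2: Ss|ss
S/II-2 ? ·: SS|Ss|ss
S/II-3 un I-1×I-2: Ss
S/II-4 un I-1×I-2: Ss
S/III-1 un II-2×II-1: SS|Ss
⇒ S over [I-1,I-2,II-1,II-2,II-3,II-4,III-1]: 12 consistent
W/I-1 ? ·: WW|Ww|ww
W/I-2 ? ·: WW|Ww|ww
W/II-1 ? I-1×I-2: WW|Ww|ww
W/II-2 un ·: WW|Ww
W/II-3 ? I-1×I-2: WW|Ww|ww
W/II-4 ? I-1×I-2: WW|Ww|ww
W/III-1 ? II-2×II-1: WW|Ww|ww
⇒ W over [I-1,I-2,II-1,II-2,II-3,II-4,III-1]: 243 consistent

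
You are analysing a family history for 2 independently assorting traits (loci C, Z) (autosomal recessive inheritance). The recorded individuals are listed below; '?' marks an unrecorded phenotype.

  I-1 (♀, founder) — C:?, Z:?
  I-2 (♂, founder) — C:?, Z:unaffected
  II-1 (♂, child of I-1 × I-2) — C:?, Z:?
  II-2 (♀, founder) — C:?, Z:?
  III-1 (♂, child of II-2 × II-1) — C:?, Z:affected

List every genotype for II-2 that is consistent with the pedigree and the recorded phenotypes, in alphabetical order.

C/I-1 ? ·: CC|Cc|cc
C/I-2 ? ·: CC|Cc|cc
C/II-1 ? I-1×I-2: CC|Cc|cc
C/II-2 ? ·: CC|Cc|cc
C/III-1 ? II-2×II-1: CC|Cc|cc
⇒ C over [I-1,I-2,II-1,II-2,III-1]: 81 consistent
Z/I-1 ? ·: ZZ|Zz|zz
Z/I-2 un ·: ZZ|Zz
Z/II-1 ? I-1×I-2: Zz|zz
Z/II-2 ? ·: Zz|zz
Z/III-1 aff II-2×II-1: zz
⇒ Z over [I-1,I-2,II-1,II-2,III-1]: 14 consistent

II-2 ∈ {CC Zz, CC zz, Cc Zz, Cc zz, cc Zz, cc zz}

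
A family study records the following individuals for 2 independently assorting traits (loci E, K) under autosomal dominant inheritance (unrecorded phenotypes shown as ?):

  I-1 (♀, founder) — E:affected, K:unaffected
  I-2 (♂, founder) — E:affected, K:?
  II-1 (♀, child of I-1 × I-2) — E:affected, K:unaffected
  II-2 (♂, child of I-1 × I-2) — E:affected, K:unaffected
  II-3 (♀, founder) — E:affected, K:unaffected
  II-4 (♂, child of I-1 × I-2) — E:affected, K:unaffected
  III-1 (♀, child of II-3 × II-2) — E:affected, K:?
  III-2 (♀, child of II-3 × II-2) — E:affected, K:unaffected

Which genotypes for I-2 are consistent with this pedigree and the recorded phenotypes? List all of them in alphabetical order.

I-2 ∈ {EE Kk, EE kk, Ee Kk, Ee kk}

E/I-1 aff ·: Ee|EE
E/I-2 aff ·: Ee|EE
E/II-1 aff I-1×I-2: Ee|EE
E/II-2 aff I-1×I-2: Ee|EE
E/II-3 aff ·: Ee|EE
E/II-4 aff I-1×I-2: Ee|EE
E/III-1 aff II-3×II-2: Ee|EE
E/III-2 aff II-3×II-2: Ee|EE
⇒ E over [I-1,I-2,II-1,II-2,II-3,II-4,III-1,III-2]: 161 consistent
K/I-1 un ·: kk
K/I-2 ? ·: kk|Kk
K/II-1 un I-1×I-2: kk
K/II-2 un I-1×I-2: kk
K/II-3 un ·: kk
K/II-4 un I-1×I-2: kk
K/III-1 ? II-3×II-2: kk
K/III-2 un II-3×II-2: kk
⇒ K over [I-1,I-2,II-1,II-2,II-3,II-4,III-1,III-2]: 2 consistent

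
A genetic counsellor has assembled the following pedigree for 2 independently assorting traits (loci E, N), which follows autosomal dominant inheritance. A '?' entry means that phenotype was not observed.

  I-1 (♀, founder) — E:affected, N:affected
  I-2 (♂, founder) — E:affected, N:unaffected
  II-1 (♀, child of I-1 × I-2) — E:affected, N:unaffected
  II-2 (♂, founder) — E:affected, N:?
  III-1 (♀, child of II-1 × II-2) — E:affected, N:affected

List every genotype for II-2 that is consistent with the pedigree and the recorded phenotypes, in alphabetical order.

II-2 ∈ {EE NN, EE Nn, Ee NN, Ee Nn}

E/I-1 aff ·: Ee|EE
E/I-2 aff ·: Ee|EE
E/II-1 aff I-1×I-2: Ee|EE
E/II-2 aff ·: Ee|EE
E/III-1 aff II-1×II-2: Ee|EE
⇒ E over [I-1,I-2,II-1,II-2,III-1]: 24 consistent
N/I-1 aff ·: Nn
N/I-2 un ·: nn
N/II-1 un I-1×I-2: nn
N/II-2 ? ·: Nn|NN
N/III-1 aff II-1×II-2: Nn
⇒ N over [I-1,I-2,II-1,II-2,III-1]: 2 consistent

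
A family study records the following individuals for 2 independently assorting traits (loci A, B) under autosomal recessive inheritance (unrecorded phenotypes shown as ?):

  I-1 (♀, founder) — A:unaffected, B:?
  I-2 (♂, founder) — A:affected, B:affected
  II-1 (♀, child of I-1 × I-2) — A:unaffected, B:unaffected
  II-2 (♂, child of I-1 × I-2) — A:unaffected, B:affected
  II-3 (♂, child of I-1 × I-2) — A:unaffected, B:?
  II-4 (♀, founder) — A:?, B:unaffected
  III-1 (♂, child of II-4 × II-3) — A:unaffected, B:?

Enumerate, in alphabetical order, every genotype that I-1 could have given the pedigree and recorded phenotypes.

I-1 ∈ {AA Bb, Aa Bb}

A/I-1 un ·: AA|Aa
A/I-2 aff ·: aa
A/II-1 un I-1×I-2: Aa
A/II-2 un I-1×I-2: Aa
A/II-3 un I-1×I-2: Aa
A/II-4 ? ·: AA|Aa|aa
A/III-1 un II-4×II-3: AA|Aa
⇒ A over [I-1,I-2,II-1,II-2,II-3,II-4,III-1]: 10 consistent
B/I-1 ? ·: Bb
B/I-2 aff ·: bb
B/II-1 un I-1×I-2: Bb
B/II-2 aff I-1×I-2: bb
B/II-3 ? I-1×I-2: Bb|bb
B/II-4 un ·: BB|Bb
B/III-1 ? II-4×II-3: BB|Bb|bb
⇒ B over [I-1,I-2,II-1,II-2,II-3,II-4,III-1]: 8 consistent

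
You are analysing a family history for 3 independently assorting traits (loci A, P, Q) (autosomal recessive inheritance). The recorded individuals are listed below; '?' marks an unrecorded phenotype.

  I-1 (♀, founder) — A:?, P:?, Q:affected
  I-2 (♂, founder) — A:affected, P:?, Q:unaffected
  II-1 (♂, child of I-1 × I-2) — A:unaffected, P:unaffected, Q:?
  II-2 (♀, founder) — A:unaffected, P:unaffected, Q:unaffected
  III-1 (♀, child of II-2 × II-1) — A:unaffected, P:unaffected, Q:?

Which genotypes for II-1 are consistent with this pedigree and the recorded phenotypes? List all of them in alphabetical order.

II-1 ∈ {Aa PP Qq, Aa PP qq, Aa Pp Qq, Aa Pp qq}

A/I-1 ? ·: AA|Aa
A/I-2 aff ·: aa
A/II-1 un I-1×I-2: Aa
A/II-2 un ·: AA|Aa
A/III-1 un II-2×II-1: AA|Aa
⇒ A over [I-1,I-2,II-1,II-2,III-1]: 8 consistent
P/I-1 ? ·: PP|Pp|pp
P/I-2 ? ·: PP|Pp|pp
P/II-1 un I-1×I-2: PP|Pp
P/II-2 un ·: PP|Pp
P/III-1 un II-2×II-1: PP|Pp
⇒ P over [I-1,I-2,II-1,II-2,III-1]: 40 consistent
Q/I-1 aff ·: qq
Q/I-2 un ·: QQ|Qq
Q/II-1 ? I-1×I-2: Qq|qq
Q/II-2 un ·: QQ|Qq
Q/III-1 ? II-2×II-1: QQ|Qq|qq
⇒ Q over [I-1,I-2,II-1,II-2,III-1]: 13 consistent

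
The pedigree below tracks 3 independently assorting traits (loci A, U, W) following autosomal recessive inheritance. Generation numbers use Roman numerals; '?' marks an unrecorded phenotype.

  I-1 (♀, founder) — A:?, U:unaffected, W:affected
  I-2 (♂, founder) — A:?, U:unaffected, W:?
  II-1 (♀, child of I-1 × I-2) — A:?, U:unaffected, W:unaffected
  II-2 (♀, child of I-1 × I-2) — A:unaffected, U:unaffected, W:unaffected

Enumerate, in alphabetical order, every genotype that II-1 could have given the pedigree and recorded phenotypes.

A/I-1 ? ·: AA|Aa|aa
A/I-2 ? ·: AA|Aa|aa
A/II-1 ? I-1×I-2: AA|Aa|aa
A/II-2 un I-1×I-2: AA|Aa
⇒ A over [I-1,I-2,II-1,II-2]: 21 consistent
U/I-1 un ·: UU|Uu
U/I-2 un ·: UU|Uu
U/II-1 un I-1×I-2: UU|Uu
U/II-2 un I-1×I-2: UU|Uu
⇒ U over [I-1,I-2,II-1,II-2]: 13 consistent
W/I-1 aff ·: ww
W/I-2 ? ·: WW|Ww
W/II-1 un I-1×I-2: Ww
W/II-2 un I-1×I-2: Ww
⇒ W over [I-1,I-2,II-1,II-2]: 2 consistent

II-1 ∈ {AA UU Ww, AA Uu Ww, Aa UU Ww, Aa Uu Ww, aa UU Ww, aa Uu Ww}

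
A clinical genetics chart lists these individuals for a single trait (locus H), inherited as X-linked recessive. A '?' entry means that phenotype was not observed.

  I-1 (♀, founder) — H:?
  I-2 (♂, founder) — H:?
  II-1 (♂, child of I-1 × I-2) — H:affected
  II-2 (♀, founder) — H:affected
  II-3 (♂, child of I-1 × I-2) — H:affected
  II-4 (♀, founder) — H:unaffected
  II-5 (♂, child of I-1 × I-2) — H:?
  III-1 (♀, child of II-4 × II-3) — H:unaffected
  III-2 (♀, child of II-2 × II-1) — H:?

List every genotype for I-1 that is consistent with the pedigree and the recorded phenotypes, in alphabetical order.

H/I-1 ? ·: X^HX^h|X^hX^h
H/I-2 ? ·: X^HY|X^hY
H/II-1 aff I-1×I-2: X^hY
H/II-2 aff ·: X^hX^h
H/II-3 aff I-1×I-2: X^hY
H/II-4 un ·: X^HX^H|X^HX^h
H/II-5 ? I-1×I-2: X^HY|X^hY
H/III-1 un II-4×II-3: X^HX^h
H/III-2 ? II-2×II-1: X^hX^h
⇒ H over [I-1,I-2,II-1,II-2,II-3,II-4,II-5,III-1,III-2]: 12 consistent

I-1 ∈ {X^HX^h, X^hX^h}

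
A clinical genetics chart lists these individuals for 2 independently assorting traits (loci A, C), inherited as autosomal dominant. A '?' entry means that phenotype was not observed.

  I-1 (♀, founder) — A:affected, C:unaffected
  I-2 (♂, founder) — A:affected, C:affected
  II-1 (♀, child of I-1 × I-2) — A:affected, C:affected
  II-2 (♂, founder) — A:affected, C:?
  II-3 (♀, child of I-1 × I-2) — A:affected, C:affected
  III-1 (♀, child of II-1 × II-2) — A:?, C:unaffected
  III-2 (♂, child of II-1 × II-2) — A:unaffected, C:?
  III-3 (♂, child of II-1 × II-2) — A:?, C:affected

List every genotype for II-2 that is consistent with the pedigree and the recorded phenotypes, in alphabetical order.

II-2 ∈ {Aa Cc, Aa cc}

A/I-1 aff ·: Aa|AA
A/I-2 aff ·: Aa|AA
A/II-1 aff I-1×I-2: Aa
A/II-2 aff ·: Aa
A/II-3 aff I-1×I-2: Aa|AA
A/III-1 ? II-1×II-2: aa|Aa|AA
A/III-2 un II-1×II-2: aa
A/III-3 ? II-1×II-2: aa|Aa|AA
⇒ A over [I-1,I-2,II-1,II-2,II-3,III-1,III-2,III-3]: 54 consistent
C/I-1 un ·: cc
C/I-2 aff ·: Cc|CC
C/II-1 aff I-1×I-2: Cc
C/II-2 ? ·: cc|Cc
C/II-3 aff I-1×I-2: Cc
C/III-1 un II-1×II-2: cc
C/III-2 ? II-1×II-2: cc|Cc|CC
C/III-3 aff II-1×II-2: Cc|CC
⇒ C over [I-1,I-2,II-1,II-2,II-3,III-1,III-2,III-3]: 16 consistent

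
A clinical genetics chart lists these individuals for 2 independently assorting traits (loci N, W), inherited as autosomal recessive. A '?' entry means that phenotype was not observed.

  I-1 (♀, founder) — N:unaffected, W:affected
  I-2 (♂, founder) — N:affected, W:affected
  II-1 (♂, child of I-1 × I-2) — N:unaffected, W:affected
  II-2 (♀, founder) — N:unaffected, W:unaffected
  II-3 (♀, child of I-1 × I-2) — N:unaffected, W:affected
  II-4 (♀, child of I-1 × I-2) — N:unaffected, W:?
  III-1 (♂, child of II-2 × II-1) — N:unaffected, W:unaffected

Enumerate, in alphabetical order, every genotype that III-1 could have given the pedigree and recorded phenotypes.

III-1 ∈ {NN Ww, Nn Ww}

N/I-1 un ·: NN|Nn
N/I-2 aff ·: nn
N/II-1 un I-1×I-2: Nn
N/II-2 un ·: NN|Nn
N/II-3 un I-1×I-2: Nn
N/II-4 un I-1×I-2: Nn
N/III-1 un II-2×II-1: NN|Nn
⇒ N over [I-1,I-2,II-1,II-2,II-3,II-4,III-1]: 8 consistent
W/I-1 aff ·: ww
W/I-2 aff ·: ww
W/II-1 aff I-1×I-2: ww
W/II-2 un ·: WW|Ww
W/II-3 aff I-1×I-2: ww
W/II-4 ? I-1×I-2: ww
W/III-1 un II-2×II-1: Ww
⇒ W over [I-1,I-2,II-1,II-2,II-3,II-4,III-1]: 2 consistent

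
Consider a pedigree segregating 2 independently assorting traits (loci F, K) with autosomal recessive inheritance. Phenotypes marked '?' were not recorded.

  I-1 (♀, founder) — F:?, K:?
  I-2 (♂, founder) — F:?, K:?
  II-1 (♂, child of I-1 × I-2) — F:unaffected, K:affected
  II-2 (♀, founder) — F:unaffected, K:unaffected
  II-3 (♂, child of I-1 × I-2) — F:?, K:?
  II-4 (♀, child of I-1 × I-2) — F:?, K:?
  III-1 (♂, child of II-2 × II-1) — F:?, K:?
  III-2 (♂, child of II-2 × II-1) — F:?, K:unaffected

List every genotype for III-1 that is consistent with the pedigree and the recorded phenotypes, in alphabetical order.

III-1 ∈ {FF Kk, FF kk, Ff Kk, Ff kk, ff Kk, ff kk}

F/I-1 ? ·: FF|Ff|ff
F/I-2 ? ·: FF|Ff|ff
F/II-1 un I-1×I-2: FF|Ff
F/II-2 un ·: FF|Ff
F/II-3 ? I-1×I-2: FF|Ff|ff
F/II-4 ? I-1×I-2: FF|Ff|ff
F/III-1 ? II-2×II-1: FF|Ff|ff
F/III-2 ? II-2×II-1: FF|Ff|ff
⇒ F over [I-1,I-2,II-1,II-2,II-3,II-4,III-1,III-2]: 441 consistent
K/I-1 ? ·: Kk|kk
K/I-2 ? ·: Kk|kk
K/II-1 aff I-1×I-2: kk
K/II-2 un ·: KK|Kk
K/II-3 ? I-1×I-2: KK|Kk|kk
K/II-4 ? I-1×I-2: KK|Kk|kk
K/III-1 ? II-2×II-1: Kk|kk
K/III-2 un II-2×II-1: Kk
⇒ K over [I-1,I-2,II-1,II-2,II-3,II-4,III-1,III-2]: 54 consistent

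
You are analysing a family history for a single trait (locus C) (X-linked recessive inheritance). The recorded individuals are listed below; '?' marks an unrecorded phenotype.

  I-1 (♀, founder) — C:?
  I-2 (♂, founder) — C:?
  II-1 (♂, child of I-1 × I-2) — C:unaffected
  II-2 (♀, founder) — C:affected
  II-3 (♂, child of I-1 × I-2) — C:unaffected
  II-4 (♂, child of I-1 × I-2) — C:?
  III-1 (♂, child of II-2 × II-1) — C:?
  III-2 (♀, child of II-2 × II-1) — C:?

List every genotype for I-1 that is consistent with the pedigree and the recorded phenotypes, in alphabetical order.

C/I-1 ? ·: X^CX^C|X^CX^c
C/I-2 ? ·: X^CY|X^cY
C/II-1 un I-1×I-2: X^CY
C/II-2 aff ·: X^cX^c
C/II-3 un I-1×I-2: X^CY
C/II-4 ? I-1×I-2: X^CY|X^cY
C/III-1 ? II-2×II-1: X^cY
C/III-2 ? II-2×II-1: X^CX^c
⇒ C over [I-1,I-2,II-1,II-2,II-3,II-4,III-1,III-2]: 6 consistent

I-1 ∈ {X^CX^C, X^CX^c}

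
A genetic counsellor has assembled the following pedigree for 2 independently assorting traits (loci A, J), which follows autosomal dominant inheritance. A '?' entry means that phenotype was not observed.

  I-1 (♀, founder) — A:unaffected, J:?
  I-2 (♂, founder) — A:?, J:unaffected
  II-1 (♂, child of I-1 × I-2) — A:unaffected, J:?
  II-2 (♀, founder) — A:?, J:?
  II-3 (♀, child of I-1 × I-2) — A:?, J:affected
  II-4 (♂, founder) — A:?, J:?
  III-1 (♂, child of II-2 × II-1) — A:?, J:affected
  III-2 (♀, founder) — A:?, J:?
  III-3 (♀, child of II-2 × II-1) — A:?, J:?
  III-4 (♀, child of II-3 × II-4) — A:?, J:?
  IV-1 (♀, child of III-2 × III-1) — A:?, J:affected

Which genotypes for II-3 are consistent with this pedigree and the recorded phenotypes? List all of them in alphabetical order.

A/I-1 un ·: aa
A/I-2 ? ·: aa|Aa
A/II-1 un I-1×I-2: aa
A/II-2 ? ·: aa|Aa|AA
A/II-3 ? I-1×I-2: aa|Aa
A/II-4 ? ·: aa|Aa|AA
A/III-1 ? II-2×II-1: aa|Aa
A/III-2 ? ·: aa|Aa|AA
A/III-3 ? II-2×II-1: aa|Aa
A/III-4 ? II-3×II-4: aa|Aa|AA
A/IV-1 ? III-2×III-1: aa|Aa|AA
⇒ A over [I-1,I-2,II-1,II-2,II-3,II-4,III-1,III-2,III-3,III-4,IV-1]: 495 consistent
J/I-1 ? ·: Jj|JJ
J/I-2 un ·: jj
J/II-1 ? I-1×I-2: jj|Jj
J/II-2 ? ·: jj|Jj|JJ
J/II-3 aff I-1×I-2: Jj
J/II-4 ? ·: jj|Jj|JJ
J/III-1 aff II-2×II-1: Jj|JJ
J/III-2 ? ·: jj|Jj|JJ
J/III-3 ? II-2×II-1: jj|Jj|JJ
J/III-4 ? II-3×II-4: jj|Jj|JJ
J/IV-1 aff III-2×III-1: Jj|JJ
⇒ J over [I-1,I-2,II-1,II-2,II-3,II-4,III-1,III-2,III-3,III-4,IV-1]: 875 consistent

II-3 ∈ {Aa Jj, aa Jj}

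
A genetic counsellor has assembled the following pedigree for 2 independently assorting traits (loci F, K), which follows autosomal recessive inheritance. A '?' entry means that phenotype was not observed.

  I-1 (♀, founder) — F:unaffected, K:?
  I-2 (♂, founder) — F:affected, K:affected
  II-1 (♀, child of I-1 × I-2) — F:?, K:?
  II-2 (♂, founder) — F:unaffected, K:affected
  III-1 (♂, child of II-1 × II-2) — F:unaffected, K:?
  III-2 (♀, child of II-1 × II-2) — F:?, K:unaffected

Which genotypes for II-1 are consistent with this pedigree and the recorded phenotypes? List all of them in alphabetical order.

F/I-1 un ·: FF|Ff
F/I-2 aff ·: ff
F/II-1 ? I-1×I-2: Ff|ff
F/II-2 un ·: FF|Ff
F/III-1 un II-1×II-2: FF|Ff
F/III-2 ? II-1×II-2: FF|Ff|ff
⇒ F over [I-1,I-2,II-1,II-2,III-1,III-2]: 23 consistent
K/I-1 ? ·: KK|Kk
K/I-2 aff ·: kk
K/II-1 ? I-1×I-2: Kk
K/II-2 aff ·: kk
K/III-1 ? II-1×II-2: Kk|kk
K/III-2 un II-1×II-2: Kk
⇒ K over [I-1,I-2,II-1,II-2,III-1,III-2]: 4 consistent

II-1 ∈ {Ff Kk, ff Kk}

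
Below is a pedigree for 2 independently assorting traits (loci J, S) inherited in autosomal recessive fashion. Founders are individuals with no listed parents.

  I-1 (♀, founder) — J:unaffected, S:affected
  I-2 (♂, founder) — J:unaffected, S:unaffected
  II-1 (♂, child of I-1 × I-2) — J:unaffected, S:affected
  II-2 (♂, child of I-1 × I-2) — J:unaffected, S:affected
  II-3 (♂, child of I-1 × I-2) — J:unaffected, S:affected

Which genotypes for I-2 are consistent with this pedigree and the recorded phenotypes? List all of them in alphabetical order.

I-2 ∈ {JJ Ss, Jj Ss}

J/I-1 un ·: JJ|Jj
J/I-2 un ·: JJ|Jj
J/II-1 un I-1×I-2: JJ|Jj
J/II-2 un I-1×I-2: JJ|Jj
J/II-3 un I-1×I-2: JJ|Jj
⇒ J over [I-1,I-2,II-1,II-2,II-3]: 25 consistent
S/I-1 aff ·: ss
S/I-2 un ·: Ss
S/II-1 aff I-1×I-2: ss
S/II-2 aff I-1×I-2: ss
S/II-3 aff I-1×I-2: ss
⇒ S over [I-1,I-2,II-1,II-2,II-3]: 1 consistent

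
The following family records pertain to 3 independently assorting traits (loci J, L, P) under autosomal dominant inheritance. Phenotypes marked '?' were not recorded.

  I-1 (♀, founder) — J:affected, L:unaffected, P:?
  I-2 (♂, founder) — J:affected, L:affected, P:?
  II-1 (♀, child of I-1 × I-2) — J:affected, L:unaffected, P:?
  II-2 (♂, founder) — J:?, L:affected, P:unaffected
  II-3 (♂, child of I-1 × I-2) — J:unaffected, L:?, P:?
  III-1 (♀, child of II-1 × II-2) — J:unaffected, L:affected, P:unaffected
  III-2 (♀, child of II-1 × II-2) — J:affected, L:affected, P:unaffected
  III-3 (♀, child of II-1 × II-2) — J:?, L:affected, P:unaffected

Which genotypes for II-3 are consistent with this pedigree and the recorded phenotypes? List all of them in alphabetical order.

II-3 ∈ {jj Ll PP, jj Ll Pp, jj Ll pp, jj ll PP, jj ll Pp, jj ll pp}

J/I-1 aff ·: Jj
J/I-2 aff ·: Jj
J/II-1 aff I-1×I-2: Jj
J/II-2 ? ·: jj|Jj
J/II-3 un I-1×I-2: jj
J/III-1 un II-1×II-2: jj
J/III-2 aff II-1×II-2: Jj|JJ
J/III-3 ? II-1×II-2: jj|Jj|JJ
⇒ J over [I-1,I-2,II-1,II-2,II-3,III-1,III-2,III-3]: 8 consistent
L/I-1 un ·: ll
L/I-2 aff ·: Ll
L/II-1 un I-1×I-2: ll
L/II-2 aff ·: Ll|LL
L/II-3 ? I-1×I-2: ll|Ll
L/III-1 aff II-1×II-2: Ll
L/III-2 aff II-1×II-2: Ll
L/III-3 aff II-1×II-2: Ll
⇒ L over [I-1,I-2,II-1,II-2,II-3,III-1,III-2,III-3]: 4 consistent
P/I-1 ? ·: pp|Pp|PP
P/I-2 ? ·: pp|Pp|PP
P/II-1 ? I-1×I-2: pp|Pp
P/II-2 un ·: pp
P/II-3 ? I-1×I-2: pp|Pp|PP
P/III-1 un II-1×II-2: pp
P/III-2 un II-1×II-2: pp
P/III-3 un II-1×II-2: pp
⇒ P over [I-1,I-2,II-1,II-2,II-3,III-1,III-2,III-3]: 21 consistent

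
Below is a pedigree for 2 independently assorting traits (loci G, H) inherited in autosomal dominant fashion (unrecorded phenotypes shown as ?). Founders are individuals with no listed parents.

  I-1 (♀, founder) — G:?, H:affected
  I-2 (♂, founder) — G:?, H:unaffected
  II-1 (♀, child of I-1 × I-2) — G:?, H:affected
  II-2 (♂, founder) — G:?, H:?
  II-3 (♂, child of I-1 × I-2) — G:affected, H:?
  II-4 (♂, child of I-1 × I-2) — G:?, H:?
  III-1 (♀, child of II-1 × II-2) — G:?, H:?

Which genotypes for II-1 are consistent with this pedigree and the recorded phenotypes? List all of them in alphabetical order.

II-1 ∈ {GG Hh, Gg Hh, gg Hh}

G/I-1 ? ·: gg|Gg|GG
G/I-2 ? ·: gg|Gg|GG
G/II-1 ? I-1×I-2: gg|Gg|GG
G/II-2 ? ·: gg|Gg|GG
G/II-3 aff I-1×I-2: Gg|GG
G/II-4 ? I-1×I-2: gg|Gg|GG
G/III-1 ? II-1×II-2: gg|Gg|GG
⇒ G over [I-1,I-2,II-1,II-2,II-3,II-4,III-1]: 240 consistent
H/I-1 aff ·: Hh|HH
H/I-2 un ·: hh
H/II-1 aff I-1×I-2: Hh
H/II-2 ? ·: hh|Hh|HH
H/II-3 ? I-1×I-2: hh|Hh
H/II-4 ? I-1×I-2: hh|Hh
H/III-1 ? II-1×II-2: hh|Hh|HH
⇒ H over [I-1,I-2,II-1,II-2,II-3,II-4,III-1]: 35 consistent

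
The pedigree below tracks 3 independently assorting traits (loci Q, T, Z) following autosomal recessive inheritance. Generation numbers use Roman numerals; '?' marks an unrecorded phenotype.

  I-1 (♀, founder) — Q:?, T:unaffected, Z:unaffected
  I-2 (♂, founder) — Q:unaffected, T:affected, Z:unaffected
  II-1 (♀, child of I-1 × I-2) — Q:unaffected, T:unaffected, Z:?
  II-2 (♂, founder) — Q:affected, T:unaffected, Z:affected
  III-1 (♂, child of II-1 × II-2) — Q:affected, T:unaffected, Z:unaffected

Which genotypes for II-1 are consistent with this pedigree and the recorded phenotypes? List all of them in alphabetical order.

II-1 ∈ {Qq Tt ZZ, Qq Tt Zz}

Q/I-1 ? ·: QQ|Qq|qq
Q/I-2 un ·: QQ|Qq
Q/II-1 un I-1×I-2: Qq
Q/II-2 aff ·: qq
Q/III-1 aff II-1×II-2: qq
⇒ Q over [I-1,I-2,II-1,II-2,III-1]: 5 consistent
T/I-1 un ·: TT|Tt
T/I-2 aff ·: tt
T/II-1 un I-1×I-2: Tt
T/II-2 un ·: TT|Tt
T/III-1 un II-1×II-2: TT|Tt
⇒ T over [I-1,I-2,II-1,II-2,III-1]: 8 consistent
Z/I-1 un ·: ZZ|Zz
Z/I-2 un ·: ZZ|Zz
Z/II-1 ? I-1×I-2: ZZ|Zz
Z/II-2 aff ·: zz
Z/III-1 un II-1×II-2: Zz
⇒ Z over [I-1,I-2,II-1,II-2,III-1]: 7 consistent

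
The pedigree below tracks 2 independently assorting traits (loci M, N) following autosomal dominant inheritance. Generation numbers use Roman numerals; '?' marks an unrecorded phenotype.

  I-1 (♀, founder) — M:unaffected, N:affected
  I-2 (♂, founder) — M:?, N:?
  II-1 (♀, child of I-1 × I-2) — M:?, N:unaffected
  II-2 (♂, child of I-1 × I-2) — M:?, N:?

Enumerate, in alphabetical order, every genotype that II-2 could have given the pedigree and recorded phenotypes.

II-2 ∈ {Mm NN, Mm Nn, Mm nn, mm NN, mm Nn, mm nn}

M/I-1 un ·: mm
M/I-2 ? ·: mm|Mm|MM
M/II-1 ? I-1×I-2: mm|Mm
M/II-2 ? I-1×I-2: mm|Mm
⇒ M over [I-1,I-2,II-1,II-2]: 6 consistent
N/I-1 aff ·: Nn
N/I-2 ? ·: nn|Nn
N/II-1 un I-1×I-2: nn
N/II-2 ? I-1×I-2: nn|Nn|NN
⇒ N over [I-1,I-2,II-1,II-2]: 5 consistent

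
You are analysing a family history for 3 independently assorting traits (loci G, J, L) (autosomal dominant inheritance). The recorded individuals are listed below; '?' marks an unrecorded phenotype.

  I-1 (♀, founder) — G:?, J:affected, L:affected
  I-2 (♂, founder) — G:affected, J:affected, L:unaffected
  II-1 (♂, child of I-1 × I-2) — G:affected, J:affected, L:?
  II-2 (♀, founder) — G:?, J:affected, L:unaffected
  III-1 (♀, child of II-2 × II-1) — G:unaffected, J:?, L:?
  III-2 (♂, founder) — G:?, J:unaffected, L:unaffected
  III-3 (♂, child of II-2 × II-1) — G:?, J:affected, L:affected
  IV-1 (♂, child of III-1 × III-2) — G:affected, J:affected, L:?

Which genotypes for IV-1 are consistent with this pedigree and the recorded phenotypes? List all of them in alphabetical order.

G/I-1 ? ·: gg|Gg|GG
G/I-2 aff ·: Gg|GG
G/II-1 aff I-1×I-2: Gg
G/II-2 ? ·: gg|Gg
G/III-1 un II-2×II-1: gg
G/III-2 ? ·: Gg|GG
G/III-3 ? II-2×II-1: gg|Gg|GG
G/IV-1 aff III-1×III-2: Gg
⇒ G over [I-1,I-2,II-1,II-2,III-1,III-2,III-3,IV-1]: 50 consistent
J/I-1 aff ·: Jj|JJ
J/I-2 aff ·: Jj|JJ
J/II-1 aff I-1×I-2: Jj|JJ
J/II-2 aff ·: Jj|JJ
J/III-1 ? II-2×II-1: Jj|JJ
J/III-2 un ·: jj
J/III-3 aff II-2×II-1: Jj|JJ
J/IV-1 aff III-1×III-2: Jj
⇒ J over [I-1,I-2,II-1,II-2,III-1,III-2,III-3,IV-1]: 44 consistent
L/I-1 aff ·: Ll|LL
L/I-2 un ·: ll
L/II-1 ? I-1×I-2: Ll
L/II-2 un ·: ll
L/III-1 ? II-2×II-1: ll|Ll
L/III-2 un ·: ll
L/III-3 aff II-2×II-1: Ll
L/IV-1 ? III-1×III-2: ll|Ll
⇒ L over [I-1,I-2,II-1,II-2,III-1,III-2,III-3,IV-1]: 6 consistent

IV-1 ∈ {Gg Jj Ll, Gg Jj ll}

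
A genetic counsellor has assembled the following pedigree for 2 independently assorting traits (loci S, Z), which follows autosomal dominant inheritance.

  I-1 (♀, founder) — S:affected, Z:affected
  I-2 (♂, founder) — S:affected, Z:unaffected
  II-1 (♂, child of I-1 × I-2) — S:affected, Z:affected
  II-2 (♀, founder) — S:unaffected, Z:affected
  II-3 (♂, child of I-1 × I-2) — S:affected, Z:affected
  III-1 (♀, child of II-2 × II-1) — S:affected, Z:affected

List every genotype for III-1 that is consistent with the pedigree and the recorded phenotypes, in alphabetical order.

III-1 ∈ {Ss ZZ, Ss Zz}

S/I-1 aff ·: Ss|SS
S/I-2 aff ·: Ss|SS
S/II-1 aff I-1×I-2: Ss|SS
S/II-2 un ·: ss
S/II-3 aff I-1×I-2: Ss|SS
S/III-1 aff II-2×II-1: Ss
⇒ S over [I-1,I-2,II-1,II-2,II-3,III-1]: 13 consistent
Z/I-1 aff ·: Zz|ZZ
Z/I-2 un ·: zz
Z/II-1 aff I-1×I-2: Zz
Z/II-2 aff ·: Zz|ZZ
Z/II-3 aff I-1×I-2: Zz
Z/III-1 aff II-2×II-1: Zz|ZZ
⇒ Z over [I-1,I-2,II-1,II-2,II-3,III-1]: 8 consistent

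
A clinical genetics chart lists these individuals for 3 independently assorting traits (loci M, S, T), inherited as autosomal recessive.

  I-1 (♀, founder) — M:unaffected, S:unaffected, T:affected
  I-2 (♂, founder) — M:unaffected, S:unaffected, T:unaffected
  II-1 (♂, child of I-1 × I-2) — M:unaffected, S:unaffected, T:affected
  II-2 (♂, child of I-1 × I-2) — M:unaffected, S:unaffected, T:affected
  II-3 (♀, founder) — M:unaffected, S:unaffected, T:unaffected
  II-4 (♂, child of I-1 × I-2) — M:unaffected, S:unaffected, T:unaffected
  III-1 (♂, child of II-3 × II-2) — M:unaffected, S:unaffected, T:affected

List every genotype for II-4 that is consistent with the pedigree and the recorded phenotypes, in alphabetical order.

M/I-1 un ·: MM|Mm
M/I-2 un ·: MM|Mm
M/II-1 un I-1×I-2: MM|Mm
M/II-2 un I-1×I-2: MM|Mm
M/II-3 un ·: MM|Mm
M/II-4 un I-1×I-2: MM|Mm
M/III-1 un II-3×II-2: MM|Mm
⇒ M over [I-1,I-2,II-1,II-2,II-3,II-4,III-1]: 87 consistent
S/I-1 un ·: SS|Ss
S/I-2 un ·: SS|Ss
S/II-1 un I-1×I-2: SS|Ss
S/II-2 un I-1×I-2: SS|Ss
S/II-3 un ·: SS|Ss
S/II-4 un I-1×I-2: SS|Ss
S/III-1 un II-3×II-2: SS|Ss
⇒ S over [I-1,I-2,II-1,II-2,II-3,II-4,III-1]: 87 consistent
T/I-1 aff ·: tt
T/I-2 un ·: Tt
T/II-1 aff I-1×I-2: tt
T/II-2 aff I-1×I-2: tt
T/II-3 un ·: Tt
T/II-4 un I-1×I-2: Tt
T/III-1 aff II-3×II-2: tt
⇒ T over [I-1,I-2,II-1,II-2,II-3,II-4,III-1]: 1 consistent

II-4 ∈ {MM SS Tt, MM Ss Tt, Mm SS Tt, Mm Ss Tt}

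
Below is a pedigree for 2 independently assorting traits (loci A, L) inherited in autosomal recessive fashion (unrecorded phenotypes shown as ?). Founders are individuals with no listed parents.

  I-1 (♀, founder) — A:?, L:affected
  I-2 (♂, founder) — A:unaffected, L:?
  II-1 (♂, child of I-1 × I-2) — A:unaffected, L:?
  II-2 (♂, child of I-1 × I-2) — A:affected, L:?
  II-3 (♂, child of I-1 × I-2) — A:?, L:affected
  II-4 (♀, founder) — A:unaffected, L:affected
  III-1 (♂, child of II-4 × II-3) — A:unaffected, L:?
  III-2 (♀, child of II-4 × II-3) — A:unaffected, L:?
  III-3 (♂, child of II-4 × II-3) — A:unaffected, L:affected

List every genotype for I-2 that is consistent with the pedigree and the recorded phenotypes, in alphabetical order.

I-2 ∈ {Aa Ll, Aa ll}

A/I-1 ? ·: Aa|aa
A/I-2 un ·: Aa
A/II-1 un I-1×I-2: AA|Aa
A/II-2 aff I-1×I-2: aa
A/II-3 ? I-1×I-2: AA|Aa|aa
A/II-4 un ·: AA|Aa
A/III-1 un II-4×II-3: AA|Aa
A/III-2 un II-4×II-3: AA|Aa
A/III-3 un II-4×II-3: AA|Aa
⇒ A over [I-1,I-2,II-1,II-2,II-3,II-4,III-1,III-2,III-3]: 72 consistent
L/I-1 aff ·: ll
L/I-2 ? ·: Ll|ll
L/II-1 ? I-1×I-2: Ll|ll
L/II-2 ? I-1×I-2: Ll|ll
L/II-3 aff I-1×I-2: ll
L/II-4 aff ·: ll
L/III-1 ? II-4×II-3: ll
L/III-2 ? II-4×II-3: ll
L/III-3 aff II-4×II-3: ll
⇒ L over [I-1,I-2,II-1,II-2,II-3,II-4,III-1,III-2,III-3]: 5 consistent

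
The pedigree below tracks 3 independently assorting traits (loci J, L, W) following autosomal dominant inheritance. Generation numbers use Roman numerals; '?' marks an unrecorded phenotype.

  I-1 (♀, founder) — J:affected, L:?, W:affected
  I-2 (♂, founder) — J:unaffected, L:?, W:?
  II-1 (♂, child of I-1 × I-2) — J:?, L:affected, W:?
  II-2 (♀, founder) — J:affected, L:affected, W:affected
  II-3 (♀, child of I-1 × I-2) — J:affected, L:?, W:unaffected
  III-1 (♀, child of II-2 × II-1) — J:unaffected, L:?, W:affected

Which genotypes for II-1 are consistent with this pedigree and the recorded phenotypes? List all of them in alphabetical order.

II-1 ∈ {Jj LL WW, Jj LL Ww, Jj LL ww, Jj Ll WW, Jj Ll Ww, Jj Ll ww, jj LL WW, jj LL Ww, jj LL ww, jj Ll WW, jj Ll Ww, jj Ll ww}

J/I-1 aff ·: Jj|JJ
J/I-2 un ·: jj
J/II-1 ? I-1×I-2: jj|Jj
J/II-2 aff ·: Jj
J/II-3 aff I-1×I-2: Jj
J/III-1 un II-2×II-1: jj
⇒ J over [I-1,I-2,II-1,II-2,II-3,III-1]: 3 consistent
L/I-1 ? ·: ll|Ll|LL
L/I-2 ? ·: ll|Ll|LL
L/II-1 aff I-1×I-2: Ll|LL
L/II-2 aff ·: Ll|LL
L/II-3 ? I-1×I-2: ll|Ll|LL
L/III-1 ? II-2×II-1: ll|Ll|LL
⇒ L over [I-1,I-2,II-1,II-2,II-3,III-1]: 89 consistent
W/I-1 aff ·: Ww
W/I-2 ? ·: ww|Ww
W/II-1 ? I-1×I-2: ww|Ww|WW
W/II-2 aff ·: Ww|WW
W/II-3 un I-1×I-2: ww
W/III-1 aff II-2×II-1: Ww|WW
⇒ W over [I-1,I-2,II-1,II-2,II-3,III-1]: 15 consistent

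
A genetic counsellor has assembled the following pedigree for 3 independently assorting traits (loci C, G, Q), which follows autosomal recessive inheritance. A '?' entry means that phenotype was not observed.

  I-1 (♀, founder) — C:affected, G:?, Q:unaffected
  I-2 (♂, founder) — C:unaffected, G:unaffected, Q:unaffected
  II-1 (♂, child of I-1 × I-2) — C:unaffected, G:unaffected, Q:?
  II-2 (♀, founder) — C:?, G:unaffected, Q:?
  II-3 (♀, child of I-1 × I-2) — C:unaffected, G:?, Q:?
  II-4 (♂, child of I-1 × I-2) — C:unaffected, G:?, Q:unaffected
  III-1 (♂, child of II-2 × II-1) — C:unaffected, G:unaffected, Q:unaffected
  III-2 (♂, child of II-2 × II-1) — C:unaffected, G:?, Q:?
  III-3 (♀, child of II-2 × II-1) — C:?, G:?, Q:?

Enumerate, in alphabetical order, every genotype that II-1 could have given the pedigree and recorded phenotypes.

II-1 ∈ {Cc GG QQ, Cc GG Qq, Cc GG qq, Cc Gg QQ, Cc Gg Qq, Cc Gg qq}

C/I-1 aff ·: cc
C/I-2 un ·: CC|Cc
C/II-1 un I-1×I-2: Cc
C/II-2 ? ·: CC|Cc|cc
C/II-3 un I-1×I-2: Cc
C/II-4 un I-1×I-2: Cc
C/III-1 un II-2×II-1: CC|Cc
C/III-2 un II-2×II-1: CC|Cc
C/III-3 ? II-2×II-1: CC|Cc|cc
⇒ C over [I-1,I-2,II-1,II-2,II-3,II-4,III-1,III-2,III-3]: 44 consistent
G/I-1 ? ·: GG|Gg|gg
G/I-2 un ·: GG|Gg
G/II-1 un I-1×I-2: GG|Gg
G/II-2 un ·: GG|Gg
G/II-3 ? I-1×I-2: GG|Gg|gg
G/II-4 ? I-1×I-2: GG|Gg|gg
G/III-1 un II-2×II-1: GG|Gg
G/III-2 ? II-2×II-1: GG|Gg|gg
G/III-3 ? II-2×II-1: GG|Gg|gg
⇒ G over [I-1,I-2,II-1,II-2,II-3,II-4,III-1,III-2,III-3]: 734 consistent
Q/I-1 un ·: QQ|Qq
Q/I-2 un ·: QQ|Qq
Q/II-1 ? I-1×I-2: QQ|Qq|qq
Q/II-2 ? ·: QQ|Qq|qq
Q/II-3 ? I-1×I-2: QQ|Qq|qq
Q/II-4 un I-1×I-2: QQ|Qq
Q/III-1 un II-2×II-1: QQ|Qq
Q/III-2 ? II-2×II-1: QQ|Qq|qq
Q/III-3 ? II-2×II-1: QQ|Qq|qq
⇒ Q over [I-1,I-2,II-1,II-2,II-3,II-4,III-1,III-2,III-3]: 600 consistent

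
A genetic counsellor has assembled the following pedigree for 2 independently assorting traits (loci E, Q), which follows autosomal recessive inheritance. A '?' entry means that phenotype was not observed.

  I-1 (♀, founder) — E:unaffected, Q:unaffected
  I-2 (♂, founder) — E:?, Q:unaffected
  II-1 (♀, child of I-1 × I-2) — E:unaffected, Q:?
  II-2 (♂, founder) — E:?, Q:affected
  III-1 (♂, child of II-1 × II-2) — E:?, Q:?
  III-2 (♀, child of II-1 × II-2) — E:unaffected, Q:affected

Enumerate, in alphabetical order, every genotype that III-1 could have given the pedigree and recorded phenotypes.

III-1 ∈ {EE Qq, EE qq, Ee Qq, Ee qq, ee Qq, ee qq}

E/I-1 un ·: EE|Ee
E/I-2 ? ·: EE|Ee|ee
E/II-1 un I-1×I-2: EE|Ee
E/II-2 ? ·: EE|Ee|ee
E/III-1 ? II-1×II-2: EE|Ee|ee
E/III-2 un II-1×II-2: EE|Ee
⇒ E over [I-1,I-2,II-1,II-2,III-1,III-2]: 84 consistent
Q/I-1 un ·: QQ|Qq
Q/I-2 un ·: QQ|Qq
Q/II-1 ? I-1×I-2: Qq|qq
Q/II-2 aff ·: qq
Q/III-1 ? II-1×II-2: Qq|qq
Q/III-2 aff II-1×II-2: qq
⇒ Q over [I-1,I-2,II-1,II-2,III-1,III-2]: 7 consistent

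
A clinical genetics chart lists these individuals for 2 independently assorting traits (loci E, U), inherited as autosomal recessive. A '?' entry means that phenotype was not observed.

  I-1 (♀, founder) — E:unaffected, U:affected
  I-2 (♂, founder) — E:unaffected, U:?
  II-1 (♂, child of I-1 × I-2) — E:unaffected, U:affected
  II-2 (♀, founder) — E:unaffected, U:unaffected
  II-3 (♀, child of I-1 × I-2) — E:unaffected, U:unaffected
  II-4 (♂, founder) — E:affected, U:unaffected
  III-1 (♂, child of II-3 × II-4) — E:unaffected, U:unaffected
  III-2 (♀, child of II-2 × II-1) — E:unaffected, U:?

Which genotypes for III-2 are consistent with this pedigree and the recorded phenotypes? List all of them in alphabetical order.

E/I-1 un ·: EE|Ee
E/I-2 un ·: EE|Ee
E/II-1 un I-1×I-2: EE|Ee
E/II-2 un ·: EE|Ee
E/II-3 un I-1×I-2: EE|Ee
E/II-4 aff ·: ee
E/III-1 un II-3×II-4: Ee
E/III-2 un II-2×II-1: EE|Ee
⇒ E over [I-1,I-2,II-1,II-2,II-3,II-4,III-1,III-2]: 45 consistent
U/I-1 aff ·: uu
U/I-2 ? ·: Uu
U/II-1 aff I-1×I-2: uu
U/II-2 un ·: UU|Uu
U/II-3 un I-1×I-2: Uu
U/II-4 un ·: UU|Uu
U/III-1 un II-3×II-4: UU|Uu
U/III-2 ? II-2×II-1: Uu|uu
⇒ U over [I-1,I-2,II-1,II-2,II-3,II-4,III-1,III-2]: 12 consistent

III-2 ∈ {EE Uu, EE uu, Ee Uu, Ee uu}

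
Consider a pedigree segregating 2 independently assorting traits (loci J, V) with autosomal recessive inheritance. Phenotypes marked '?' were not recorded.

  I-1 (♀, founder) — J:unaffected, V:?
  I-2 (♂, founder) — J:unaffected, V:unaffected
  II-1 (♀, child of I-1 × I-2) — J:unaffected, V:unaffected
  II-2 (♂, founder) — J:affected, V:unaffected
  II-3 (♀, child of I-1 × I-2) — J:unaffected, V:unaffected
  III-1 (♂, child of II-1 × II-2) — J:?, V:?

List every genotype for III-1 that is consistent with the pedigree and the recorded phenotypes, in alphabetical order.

J/I-1 un ·: JJ|Jj
J/I-2 un ·: JJ|Jj
J/II-1 un I-1×I-2: JJ|Jj
J/II-2 aff ·: jj
J/II-3 un I-1×I-2: JJ|Jj
J/III-1 ? II-1×II-2: Jj|jj
⇒ J over [I-1,I-2,II-1,II-2,II-3,III-1]: 19 consistent
V/I-1 ? ·: VV|Vv|vv
V/I-2 un ·: VV|Vv
V/II-1 un I-1×I-2: VV|Vv
V/II-2 un ·: VV|Vv
V/II-3 un I-1×I-2: VV|Vv
V/III-1 ? II-1×II-2: VV|Vv|vv
⇒ V over [I-1,I-2,II-1,II-2,II-3,III-1]: 61 consistent

III-1 ∈ {Jj VV, Jj Vv, Jj vv, jj VV, jj Vv, jj vv}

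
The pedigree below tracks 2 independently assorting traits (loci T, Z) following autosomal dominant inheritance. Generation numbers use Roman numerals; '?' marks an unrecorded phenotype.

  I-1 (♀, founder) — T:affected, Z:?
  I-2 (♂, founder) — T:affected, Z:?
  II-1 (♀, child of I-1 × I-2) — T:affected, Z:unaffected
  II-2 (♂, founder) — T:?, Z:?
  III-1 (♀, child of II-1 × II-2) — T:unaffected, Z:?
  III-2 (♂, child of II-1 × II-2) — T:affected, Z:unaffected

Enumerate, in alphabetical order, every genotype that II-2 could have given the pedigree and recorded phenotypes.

II-2 ∈ {Tt Zz, Tt zz, tt Zz, tt zz}

T/I-1 aff ·: Tt|TT
T/I-2 aff ·: Tt|TT
T/II-1 aff I-1×I-2: Tt
T/II-2 ? ·: tt|Tt
T/III-1 un II-1×II-2: tt
T/III-2 aff II-1×II-2: Tt|TT
⇒ T over [I-1,I-2,II-1,II-2,III-1,III-2]: 9 consistent
Z/I-1 ? ·: zz|Zz
Z/I-2 ? ·: zz|Zz
Z/II-1 un I-1×I-2: zz
Z/II-2 ? ·: zz|Zz
Z/III-1 ? II-1×II-2: zz|Zz
Z/III-2 un II-1×II-2: zz
⇒ Z over [I-1,I-2,II-1,II-2,III-1,III-2]: 12 consistent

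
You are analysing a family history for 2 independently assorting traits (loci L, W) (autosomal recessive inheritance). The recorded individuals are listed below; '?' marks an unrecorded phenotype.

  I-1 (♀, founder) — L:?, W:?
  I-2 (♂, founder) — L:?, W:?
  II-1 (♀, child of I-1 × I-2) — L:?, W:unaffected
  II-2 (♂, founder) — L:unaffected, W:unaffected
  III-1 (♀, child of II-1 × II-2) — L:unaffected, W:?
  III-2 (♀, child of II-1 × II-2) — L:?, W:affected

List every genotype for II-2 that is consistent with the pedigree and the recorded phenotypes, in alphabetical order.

L/I-1 ? ·: LL|Ll|ll
L/I-2 ? ·: LL|Ll|ll
L/II-1 ? I-1×I-2: LL|Ll|ll
L/II-2 un ·: LL|Ll
L/III-1 un II-1×II-2: LL|Ll
L/III-2 ? II-1×II-2: LL|Ll|ll
⇒ L over [I-1,I-2,II-1,II-2,III-1,III-2]: 102 consistent
W/I-1 ? ·: WW|Ww|ww
W/I-2 ? ·: WW|Ww|ww
W/II-1 un I-1×I-2: Ww
W/II-2 un ·: Ww
W/III-1 ? II-1×II-2: WW|Ww|ww
W/III-2 aff II-1×II-2: ww
⇒ W over [I-1,I-2,II-1,II-2,III-1,III-2]: 21 consistent

II-2 ∈ {LL Ww, Ll Ww}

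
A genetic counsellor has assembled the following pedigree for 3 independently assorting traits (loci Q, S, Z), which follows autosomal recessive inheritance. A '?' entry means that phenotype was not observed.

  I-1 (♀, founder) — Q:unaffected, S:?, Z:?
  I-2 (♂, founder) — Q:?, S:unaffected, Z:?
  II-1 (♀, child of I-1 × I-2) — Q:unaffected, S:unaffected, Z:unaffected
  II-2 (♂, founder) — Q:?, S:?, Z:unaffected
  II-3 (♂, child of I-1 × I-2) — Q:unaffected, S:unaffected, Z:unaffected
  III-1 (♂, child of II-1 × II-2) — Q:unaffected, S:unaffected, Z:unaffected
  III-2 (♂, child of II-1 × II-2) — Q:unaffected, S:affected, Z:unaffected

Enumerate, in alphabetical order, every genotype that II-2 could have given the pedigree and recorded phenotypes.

II-2 ∈ {QQ Ss ZZ, QQ Ss Zz, QQ ss ZZ, QQ ss Zz, Qq Ss ZZ, Qq Ss Zz, Qq ss ZZ, Qq ss Zz, qq Ss ZZ, qq Ss Zz, qq ss ZZ, qq ss Zz}

Q/I-1 un ·: QQ|Qq
Q/I-2 ? ·: QQ|Qq|qq
Q/II-1 un I-1×I-2: QQ|Qq
Q/II-2 ? ·: QQ|Qq|qq
Q/II-3 un I-1×I-2: QQ|Qq
Q/III-1 un II-1×II-2: QQ|Qq
Q/III-2 un II-1×II-2: QQ|Qq
⇒ Q over [I-1,I-2,II-1,II-2,II-3,III-1,III-2]: 114 consistent
S/I-1 ? ·: SS|Ss|ss
S/I-2 un ·: SS|Ss
S/II-1 un I-1×I-2: Ss
S/II-2 ? ·: Ss|ss
S/II-3 un I-1×I-2: SS|Ss
S/III-1 un II-1×II-2: SS|Ss
S/III-2 aff II-1×II-2: ss
⇒ S over [I-1,I-2,II-1,II-2,II-3,III-1,III-2]: 24 consistent
Z/I-1 ? ·: ZZ|Zz|zz
Z/I-2 ? ·: ZZ|Zz|zz
Z/II-1 un I-1×I-2: ZZ|Zz
Z/II-2 un ·: ZZ|Zz
Z/II-3 un I-1×I-2: ZZ|Zz
Z/III-1 un II-1×II-2: ZZ|Zz
Z/III-2 un II-1×II-2: ZZ|Zz
⇒ Z over [I-1,I-2,II-1,II-2,II-3,III-1,III-2]: 115 consistent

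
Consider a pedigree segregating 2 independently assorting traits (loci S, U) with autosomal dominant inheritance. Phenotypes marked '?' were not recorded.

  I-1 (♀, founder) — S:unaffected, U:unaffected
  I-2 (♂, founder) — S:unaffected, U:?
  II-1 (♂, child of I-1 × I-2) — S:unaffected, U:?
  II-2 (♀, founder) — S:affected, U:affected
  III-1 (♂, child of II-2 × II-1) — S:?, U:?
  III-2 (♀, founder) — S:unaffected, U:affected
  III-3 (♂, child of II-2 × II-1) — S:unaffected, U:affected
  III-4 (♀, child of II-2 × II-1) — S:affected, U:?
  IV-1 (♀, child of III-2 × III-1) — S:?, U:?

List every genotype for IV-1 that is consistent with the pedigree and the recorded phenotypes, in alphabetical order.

IV-1 ∈ {Ss UU, Ss Uu, Ss uu, ss UU, ss Uu, ss uu}

S/I-1 un ·: ss
S/I-2 un ·: ss
S/II-1 un I-1×I-2: ss
S/II-2 aff ·: Ss
S/III-1 ? II-2×II-1: ss|Ss
S/III-2 un ·: ss
S/III-3 un II-2×II-1: ss
S/III-4 aff II-2×II-1: Ss
S/IV-1 ? III-2×III-1: ss|Ss
⇒ S over [I-1,I-2,II-1,II-2,III-1,III-2,III-3,III-4,IV-1]: 3 consistent
U/I-1 un ·: uu
U/I-2 ? ·: uu|Uu|UU
U/II-1 ? I-1×I-2: uu|Uu
U/II-2 aff ·: Uu|UU
U/III-1 ? II-2×II-1: uu|Uu|UU
U/III-2 aff ·: Uu|UU
U/III-3 aff II-2×II-1: Uu|UU
U/III-4 ? II-2×II-1: uu|Uu|UU
U/IV-1 ? III-2×III-1: uu|Uu|UU
⇒ U over [I-1,I-2,II-1,II-2,III-1,III-2,III-3,III-4,IV-1]: 238 consistent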